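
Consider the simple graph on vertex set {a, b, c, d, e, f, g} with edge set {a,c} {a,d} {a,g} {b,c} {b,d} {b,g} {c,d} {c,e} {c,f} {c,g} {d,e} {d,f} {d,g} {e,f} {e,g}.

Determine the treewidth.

3

A width-3 tree decomposition is:
Bags: B1 = {b, c, d, g}  B2 = {c, d, e, g}  B3 = {a, c, d, g}  B4 = {c, d, e, f}
Tree: B1–B2, B1–B3, B2–B4
The largest bag has 4 vertices, giving width 3; this decomposition certifies tw(G) ≤ 3. For the lower bound, the 4 vertices {c, d, e, g} are pairwise adjacent, and any tree decomposition puts a clique entirely inside one bag — forcing width ≥ 3. The upper and lower bounds meet at 3, so that is the treewidth.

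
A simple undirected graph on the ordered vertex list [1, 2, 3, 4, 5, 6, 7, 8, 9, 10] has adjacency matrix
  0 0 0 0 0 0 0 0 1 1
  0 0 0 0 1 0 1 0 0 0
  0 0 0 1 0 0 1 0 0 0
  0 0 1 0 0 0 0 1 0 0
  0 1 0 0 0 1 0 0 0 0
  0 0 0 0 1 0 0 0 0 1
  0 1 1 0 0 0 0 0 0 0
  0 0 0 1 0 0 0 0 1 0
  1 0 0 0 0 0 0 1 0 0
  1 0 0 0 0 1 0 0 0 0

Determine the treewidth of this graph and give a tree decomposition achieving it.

Treewidth 2.
One such decomposition:
Bags: B1 = {4, 8, 9}  B2 = {3, 4, 9}  B3 = {3, 7, 9}  B4 = {2, 7, 9}  B5 = {2, 5, 9}  B6 = {5, 6, 9}  B7 = {6, 9, 10}  B8 = {1, 9, 10}
Tree: B1–B2, B2–B3, B3–B4, B4–B5, B5–B6, B6–B7, B7–B8

The largest bag has 3 vertices, giving width 2; this decomposition certifies tw(G) ≤ 2. Since 9–8–4–3–7–2–5–6–10–1–9 is a cycle in G, G is not acyclic. Forests are exactly the graphs of treewidth ≤ 1, so tw(G) ≥ 2. Hence tw(G) = 2 exactly.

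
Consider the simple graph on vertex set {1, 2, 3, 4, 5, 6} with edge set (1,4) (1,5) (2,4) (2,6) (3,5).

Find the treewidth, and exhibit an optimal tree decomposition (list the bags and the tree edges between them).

Treewidth 1.
Bags: B1 = {1, 4}  B2 = {2, 4}  B3 = {1, 5}  B4 = {3, 5}  B5 = {2, 6}
Tree: B1–B2, B1–B3, B3–B4, B2–B5

Every bag has size at most 2, so the width is 2 − 1 = 1 and tw(G) ≤ 1. Any graph with an edge has treewidth ≥ 1, and G has the edge 4–1. Hence tw(G) = 1 exactly.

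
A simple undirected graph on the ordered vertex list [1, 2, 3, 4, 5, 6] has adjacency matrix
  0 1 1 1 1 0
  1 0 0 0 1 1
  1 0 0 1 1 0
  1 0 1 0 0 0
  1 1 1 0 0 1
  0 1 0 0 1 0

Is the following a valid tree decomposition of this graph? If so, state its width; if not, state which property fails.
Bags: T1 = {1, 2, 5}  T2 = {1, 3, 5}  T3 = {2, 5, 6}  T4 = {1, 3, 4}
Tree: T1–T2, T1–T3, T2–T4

Yes; width 2.

Checking the three conditions: (i) the bags cover all of {1, 2, 3, 4, 5, 6}; (ii) for each edge, some bag contains both endpoints; (iii) the bags containing any fixed vertex form a subtree. All hold, so the decomposition is valid with width 3 − 1 = 2.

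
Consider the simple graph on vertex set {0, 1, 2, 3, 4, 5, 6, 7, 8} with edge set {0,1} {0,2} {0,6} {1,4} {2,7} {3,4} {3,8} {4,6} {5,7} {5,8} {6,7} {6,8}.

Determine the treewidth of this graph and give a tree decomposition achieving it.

Treewidth 3.
Bags: B1 = {0, 1, 2, 4}  B2 = {0, 2, 4, 6}  B3 = {2, 4, 6, 7}  B4 = {3, 4, 6, 7}  B5 = {3, 6, 7, 8}  B6 = {3, 5, 7, 8}
Tree: B1–B2, B2–B3, B3–B4, B4–B5, B5–B6

Each bag holds 4 vertices, so the decomposition has width 3, which upper-bounds the treewidth. For the lower bound: the 4 vertex sets {0,1,2}, {4}, {6}, {3,5,7,8} are disjoint, each induces a connected subgraph, and every pair is joined by at least one edge of G. Contracting each set to a single vertex therefore yields K_{4} as a minor, and since treewidth is minor-monotone, tw(G) ≥ tw(K_{4}) = 3. Therefore the treewidth is 3.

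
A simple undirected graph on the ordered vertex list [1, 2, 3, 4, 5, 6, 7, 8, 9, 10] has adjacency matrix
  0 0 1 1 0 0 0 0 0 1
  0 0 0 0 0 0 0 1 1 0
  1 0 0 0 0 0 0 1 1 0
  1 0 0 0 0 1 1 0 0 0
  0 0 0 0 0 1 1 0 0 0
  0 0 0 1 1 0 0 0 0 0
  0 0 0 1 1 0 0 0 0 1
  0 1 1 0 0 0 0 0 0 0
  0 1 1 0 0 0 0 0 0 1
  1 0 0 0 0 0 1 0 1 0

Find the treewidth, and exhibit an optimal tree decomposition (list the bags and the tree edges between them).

Treewidth 2.
One such decomposition:
Bags: B1 = {2, 8, 9}  B2 = {3, 8, 9}  B3 = {3, 9, 10}  B4 = {1, 3, 10}  B5 = {1, 7, 10}  B6 = {1, 4, 7}  B7 = {4, 5, 7}  B8 = {4, 5, 6}
Tree: B1–B2, B2–B3, B3–B4, B4–B5, B5–B6, B6–B7, B7–B8

Every bag has size at most 3, so the width is 3 − 1 = 2 and tw(G) ≤ 2. The edges 2–8–3–9–2 form a cycle, so G is not a tree and its treewidth is at least 2. Therefore the treewidth is 2.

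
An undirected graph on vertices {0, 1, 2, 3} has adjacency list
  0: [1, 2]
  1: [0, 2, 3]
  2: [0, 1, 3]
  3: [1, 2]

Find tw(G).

A width-2 tree decomposition is:
Bags: B1 = {1, 2, 3}  B2 = {0, 1, 2}
Tree: B1–B2
Each bag holds 3 vertices, so the decomposition has width 2, which upper-bounds the treewidth. For the lower bound, the 3 vertices {0, 1, 2} are pairwise adjacent, and any tree decomposition puts a clique entirely inside one bag — forcing width ≥ 2. Combining the bounds, tw(G) = 2.

2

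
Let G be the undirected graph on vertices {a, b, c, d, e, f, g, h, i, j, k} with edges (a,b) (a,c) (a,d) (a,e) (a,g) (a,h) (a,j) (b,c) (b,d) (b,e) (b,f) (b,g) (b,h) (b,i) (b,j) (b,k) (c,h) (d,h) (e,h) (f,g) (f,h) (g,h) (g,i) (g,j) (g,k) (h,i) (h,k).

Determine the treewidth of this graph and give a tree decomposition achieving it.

Treewidth 3.
Bags: B1 = {b, f, g, h}  B2 = {b, g, h, i}  B3 = {b, g, h, k}  B4 = {a, b, g, h}  B5 = {a, b, c, h}  B6 = {a, b, e, h}  B7 = {a, b, d, h}  B8 = {a, b, g, j}
Tree: B1–B2, B1–B3, B2–B4, B4–B5, B4–B6, B6–B7, B4–B8

Every bag has size at most 4, so the width is 4 − 1 = 3 and tw(G) ≤ 3. Conversely, {a, b, g, j} is a clique of size 4, and the vertices of any clique must share a bag in every tree decomposition; so some bag has ≥ 4 vertices and tw(G) ≥ 3. Hence tw(G) = 3 exactly.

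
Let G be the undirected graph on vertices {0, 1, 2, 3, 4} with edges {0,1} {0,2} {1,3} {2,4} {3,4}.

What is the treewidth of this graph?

2

A width-2 tree decomposition is:
Bags: B1 = {0, 1, 3}  B2 = {0, 3, 4}  B3 = {0, 2, 4}
Tree: B1–B2, B2–B3
Every bag has size at most 3, so the width is 3 − 1 = 2 and tw(G) ≤ 2. Since 0–1–3–4–2–0 is a cycle in G, G is not acyclic. Forests are exactly the graphs of treewidth ≤ 1, so tw(G) ≥ 2. The upper and lower bounds meet at 2, so that is the treewidth.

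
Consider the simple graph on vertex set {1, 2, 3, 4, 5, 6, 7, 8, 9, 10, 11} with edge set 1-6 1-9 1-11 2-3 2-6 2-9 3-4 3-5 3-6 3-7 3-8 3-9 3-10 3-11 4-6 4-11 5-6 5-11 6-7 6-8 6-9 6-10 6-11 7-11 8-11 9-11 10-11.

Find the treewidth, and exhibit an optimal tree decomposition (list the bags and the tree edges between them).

Each bag holds 4 vertices, so the decomposition has width 3, which upper-bounds the treewidth. Conversely, {1, 6, 9, 11} is a clique of size 4, and the vertices of any clique must share a bag in every tree decomposition; so some bag has ≥ 4 vertices and tw(G) ≥ 3. Combining the bounds, tw(G) = 3.

Treewidth 3.
One such decomposition:
Bags: B1 = {2, 3, 6, 9}  B2 = {3, 6, 9, 11}  B3 = {3, 6, 7, 11}  B4 = {3, 4, 6, 11}  B5 = {1, 6, 9, 11}  B6 = {3, 5, 6, 11}  B7 = {3, 6, 10, 11}  B8 = {3, 6, 8, 11}
Tree: B1–B2, B2–B3, B3–B4, B2–B5, B3–B6, B6–B7, B6–B8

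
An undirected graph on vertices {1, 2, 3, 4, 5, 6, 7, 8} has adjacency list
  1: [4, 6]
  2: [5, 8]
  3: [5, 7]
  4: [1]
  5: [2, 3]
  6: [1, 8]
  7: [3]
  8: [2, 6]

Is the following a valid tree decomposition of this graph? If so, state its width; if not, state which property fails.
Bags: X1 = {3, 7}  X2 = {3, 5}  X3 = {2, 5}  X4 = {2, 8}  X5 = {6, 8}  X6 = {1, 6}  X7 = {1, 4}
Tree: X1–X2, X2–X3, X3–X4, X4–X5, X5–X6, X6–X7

Vertex coverage: the bags together contain {1, 2, 3, 4, 5, 6, 7, 8}, the full vertex set. Edge coverage: each edge of G has both endpoints in at least one bag. Running intersection: for every vertex, the bags containing it form a connected subtree. All three properties hold, so this is a valid tree decomposition of width max|bag| − 1 = 1, and hence tw(G) ≤ 1.

Yes; width 1.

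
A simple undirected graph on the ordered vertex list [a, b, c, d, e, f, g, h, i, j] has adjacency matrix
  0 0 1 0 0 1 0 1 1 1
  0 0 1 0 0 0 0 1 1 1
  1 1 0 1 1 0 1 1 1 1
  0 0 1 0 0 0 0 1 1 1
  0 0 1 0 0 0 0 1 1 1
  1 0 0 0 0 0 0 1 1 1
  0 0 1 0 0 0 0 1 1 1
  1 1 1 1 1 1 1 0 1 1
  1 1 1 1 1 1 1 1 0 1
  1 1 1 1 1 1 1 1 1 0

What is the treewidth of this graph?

A width-4 tree decomposition is:
Bags: B1 = {c, d, h, i, j}  B2 = {a, c, h, i, j}  B3 = {c, g, h, i, j}  B4 = {c, e, h, i, j}  B5 = {a, f, h, i, j}  B6 = {b, c, h, i, j}
Tree: B1–B2, B2–B3, B3–B4, B2–B5, B1–B6
Each bag holds 5 vertices, so the decomposition has width 4, which upper-bounds the treewidth. On the other hand G contains the 5-clique {c, d, h, i, j}. A clique must lie in a single bag of any decomposition, so no decomposition can have width below 4. Therefore the treewidth is 4.

4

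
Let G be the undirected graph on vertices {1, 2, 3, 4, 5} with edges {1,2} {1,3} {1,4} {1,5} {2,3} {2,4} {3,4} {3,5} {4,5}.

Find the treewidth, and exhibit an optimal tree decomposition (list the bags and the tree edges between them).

Treewidth 3.
One optimal decomposition is:
Bags: B1 = {1, 2, 3, 4}  B2 = {1, 3, 4, 5}
Tree: B1–B2

Each bag holds 4 vertices, so the decomposition has width 3, which upper-bounds the treewidth. For the lower bound, the 4 vertices {1, 2, 3, 4} are pairwise adjacent, and any tree decomposition puts a clique entirely inside one bag — forcing width ≥ 3. Combining the bounds, tw(G) = 3.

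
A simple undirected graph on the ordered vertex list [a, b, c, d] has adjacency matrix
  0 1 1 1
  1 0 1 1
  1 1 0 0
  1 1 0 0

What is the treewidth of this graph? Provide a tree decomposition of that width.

Treewidth 2.
Bags: B1 = {a, b, d}  B2 = {a, b, c}
Tree: B1–B2

Every bag has size at most 3, so the width is 3 − 1 = 2 and tw(G) ≤ 2. On the other hand G contains the 3-clique {a, b, d}. A clique must lie in a single bag of any decomposition, so no decomposition can have width below 2. Combining the bounds, tw(G) = 2.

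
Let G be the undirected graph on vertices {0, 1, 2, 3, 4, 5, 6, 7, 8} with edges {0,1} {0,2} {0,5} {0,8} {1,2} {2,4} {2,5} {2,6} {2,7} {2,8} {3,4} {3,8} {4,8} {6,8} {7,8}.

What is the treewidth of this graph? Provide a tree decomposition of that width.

Each bag holds 3 vertices, so the decomposition has width 2, which upper-bounds the treewidth. On the other hand G contains the 3-clique {0, 2, 8}. A clique must lie in a single bag of any decomposition, so no decomposition can have width below 2. The upper and lower bounds meet at 2, so that is the treewidth.

Treewidth 2.
Bags: B1 = {0, 2, 8}  B2 = {0, 1, 2}  B3 = {2, 4, 8}  B4 = {3, 4, 8}  B5 = {0, 2, 5}  B6 = {2, 7, 8}  B7 = {2, 6, 8}
Tree: B1–B2, B1–B3, B3–B4, B1–B5, B3–B6, B3–B7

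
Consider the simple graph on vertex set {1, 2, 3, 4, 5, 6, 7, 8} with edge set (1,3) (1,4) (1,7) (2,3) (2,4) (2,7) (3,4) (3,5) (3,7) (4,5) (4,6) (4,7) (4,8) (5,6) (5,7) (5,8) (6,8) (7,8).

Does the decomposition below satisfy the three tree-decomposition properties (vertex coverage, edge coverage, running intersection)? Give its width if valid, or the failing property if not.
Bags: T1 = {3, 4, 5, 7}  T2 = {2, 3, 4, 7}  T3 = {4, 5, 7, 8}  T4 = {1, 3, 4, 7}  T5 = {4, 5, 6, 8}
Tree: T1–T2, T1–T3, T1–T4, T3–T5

Yes; width 3.

Vertex coverage: the bags together contain {1, 2, 3, 4, 5, 6, 7, 8}, the full vertex set. Edge coverage: each edge of G has both endpoints in at least one bag. Running intersection: for every vertex, the bags containing it form a connected subtree. All three properties hold, so this is a valid tree decomposition of width max|bag| − 1 = 3, and hence tw(G) ≤ 3.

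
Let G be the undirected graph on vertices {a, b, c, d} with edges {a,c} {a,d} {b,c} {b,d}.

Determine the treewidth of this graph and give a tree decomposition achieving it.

Treewidth 2.
Bags: B1 = {a, b, c}  B2 = {a, b, d}
Tree: B1–B2

Every bag has size at most 3, so the width is 3 − 1 = 2 and tw(G) ≤ 2. Since b–c–a–d–b is a cycle in G, G is not acyclic. Forests are exactly the graphs of treewidth ≤ 1, so tw(G) ≥ 2. Combining the bounds, tw(G) = 2.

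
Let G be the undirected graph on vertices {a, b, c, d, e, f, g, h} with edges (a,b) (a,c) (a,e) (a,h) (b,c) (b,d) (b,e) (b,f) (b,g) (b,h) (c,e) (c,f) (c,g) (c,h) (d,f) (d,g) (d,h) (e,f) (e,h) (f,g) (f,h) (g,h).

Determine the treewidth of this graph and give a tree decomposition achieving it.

Treewidth 4.
Bags: B1 = {b, c, e, f, h}  B2 = {b, c, f, g, h}  B3 = {a, b, c, e, h}  B4 = {b, d, f, g, h}
Tree: B1–B2, B1–B3, B2–B4

The largest bag has 5 vertices, giving width 4; this decomposition certifies tw(G) ≤ 4. Conversely, {a, b, c, e, h} is a clique of size 5, and the vertices of any clique must share a bag in every tree decomposition; so some bag has ≥ 5 vertices and tw(G) ≥ 4. Hence tw(G) = 4 exactly.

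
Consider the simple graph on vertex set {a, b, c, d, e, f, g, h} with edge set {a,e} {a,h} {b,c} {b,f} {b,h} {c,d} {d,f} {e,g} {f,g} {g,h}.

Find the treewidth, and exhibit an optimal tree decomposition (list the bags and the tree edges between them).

Each bag holds 3 vertices, so the decomposition has width 2, which upper-bounds the treewidth. Since d–c–b–f–d is a cycle in G, G is not acyclic. Forests are exactly the graphs of treewidth ≤ 1, so tw(G) ≥ 2. Hence tw(G) = 2 exactly.

Treewidth 2.
One optimal decomposition is:
Bags: B1 = {c, d, f}  B2 = {b, c, f}  B3 = {b, f, g}  B4 = {b, g, h}  B5 = {e, g, h}  B6 = {a, e, h}
Tree: B1–B2, B2–B3, B3–B4, B4–B5, B5–B6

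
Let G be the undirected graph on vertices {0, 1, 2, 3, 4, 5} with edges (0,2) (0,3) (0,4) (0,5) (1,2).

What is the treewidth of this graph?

1

A width-1 tree decomposition is:
Bags: B1 = {1, 2}  B2 = {0, 2}  B3 = {0, 4}  B4 = {0, 3}  B5 = {0, 5}
Tree: B1–B2, B2–B3, B2–B4, B4–B5
The largest bag has 2 vertices, giving width 1; this decomposition certifies tw(G) ≤ 1. G has an edge, so its treewidth is at least 1. The upper and lower bounds meet at 1, so that is the treewidth.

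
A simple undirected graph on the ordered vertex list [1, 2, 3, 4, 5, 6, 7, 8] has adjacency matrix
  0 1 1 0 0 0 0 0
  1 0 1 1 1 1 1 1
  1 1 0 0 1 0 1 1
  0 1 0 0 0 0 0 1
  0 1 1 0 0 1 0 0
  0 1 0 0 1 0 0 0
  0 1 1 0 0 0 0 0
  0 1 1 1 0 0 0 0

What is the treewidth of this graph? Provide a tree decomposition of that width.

Treewidth 2.
Bags: B1 = {2, 3, 5}  B2 = {1, 2, 3}  B3 = {2, 3, 8}  B4 = {2, 3, 7}  B5 = {2, 4, 8}  B6 = {2, 5, 6}
Tree: B1–B2, B2–B3, B1–B4, B3–B5, B1–B6

Each bag holds 3 vertices, so the decomposition has width 2, which upper-bounds the treewidth. For the lower bound, the 3 vertices {2, 3, 8} are pairwise adjacent, and any tree decomposition puts a clique entirely inside one bag — forcing width ≥ 2. The upper and lower bounds meet at 2, so that is the treewidth.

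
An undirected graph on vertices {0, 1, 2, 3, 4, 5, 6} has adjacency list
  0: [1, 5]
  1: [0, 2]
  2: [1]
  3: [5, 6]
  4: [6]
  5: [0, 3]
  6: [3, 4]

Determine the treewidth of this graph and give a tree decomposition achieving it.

Treewidth 1.
One optimal decomposition is:
Bags: B1 = {4, 6}  B2 = {3, 6}  B3 = {3, 5}  B4 = {0, 5}  B5 = {0, 1}  B6 = {1, 2}
Tree: B1–B2, B2–B3, B3–B4, B4–B5, B5–B6

Each bag holds 2 vertices, so the decomposition has width 1, which upper-bounds the treewidth. Any graph with an edge has treewidth ≥ 1, and G has the edge 4–6. Combining the bounds, tw(G) = 1.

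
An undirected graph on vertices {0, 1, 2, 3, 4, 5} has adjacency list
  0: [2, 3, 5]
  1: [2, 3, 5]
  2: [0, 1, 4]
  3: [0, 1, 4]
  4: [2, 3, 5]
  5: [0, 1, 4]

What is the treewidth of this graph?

A width-3 tree decomposition is:
Bags: B1 = {1, 2, 3, 5}  B2 = {2, 3, 4, 5}  B3 = {0, 2, 3, 5}
Tree: B1–B2, B2–B3
The largest bag has 4 vertices, giving width 3; this decomposition certifies tw(G) ≤ 3. For the lower bound: the 4 vertex sets {1,5}, {2,4}, {3}, {0} are disjoint, each induces a connected subgraph, and every pair is joined by at least one edge of G. Contracting each set to a single vertex therefore yields K_{4} as a minor, and since treewidth is minor-monotone, tw(G) ≥ tw(K_{4}) = 3. Therefore the treewidth is 3.

3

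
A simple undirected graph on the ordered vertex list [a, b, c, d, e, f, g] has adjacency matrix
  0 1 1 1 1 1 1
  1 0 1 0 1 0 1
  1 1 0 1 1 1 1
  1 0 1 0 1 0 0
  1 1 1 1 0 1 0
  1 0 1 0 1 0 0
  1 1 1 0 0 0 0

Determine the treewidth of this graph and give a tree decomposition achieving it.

Each bag holds 4 vertices, so the decomposition has width 3, which upper-bounds the treewidth. For the lower bound, the 4 vertices {a, b, c, g} are pairwise adjacent, and any tree decomposition puts a clique entirely inside one bag — forcing width ≥ 3. The upper and lower bounds meet at 3, so that is the treewidth.

Treewidth 3.
Bags: B1 = {a, b, c, e}  B2 = {a, c, e, f}  B3 = {a, b, c, g}  B4 = {a, c, d, e}
Tree: B1–B2, B1–B3, B1–B4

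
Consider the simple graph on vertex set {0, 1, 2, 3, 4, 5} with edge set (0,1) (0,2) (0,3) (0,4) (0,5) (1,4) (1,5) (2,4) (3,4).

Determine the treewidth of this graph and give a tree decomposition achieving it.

Treewidth 2.
One such decomposition:
Bags: B1 = {0, 2, 4}  B2 = {0, 3, 4}  B3 = {0, 1, 4}  B4 = {0, 1, 5}
Tree: B1–B2, B2–B3, B3–B4

Every bag has size at most 3, so the width is 3 − 1 = 2 and tw(G) ≤ 2. On the other hand G contains the 3-clique {0, 1, 4}. A clique must lie in a single bag of any decomposition, so no decomposition can have width below 2. The upper and lower bounds meet at 2, so that is the treewidth.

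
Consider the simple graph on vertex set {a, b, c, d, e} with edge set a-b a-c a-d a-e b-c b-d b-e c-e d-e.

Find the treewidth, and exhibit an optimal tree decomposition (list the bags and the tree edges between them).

The largest bag has 4 vertices, giving width 3; this decomposition certifies tw(G) ≤ 3. On the other hand G contains the 4-clique {a, b, d, e}. A clique must lie in a single bag of any decomposition, so no decomposition can have width below 3. Hence tw(G) = 3 exactly.

Treewidth 3.
One such decomposition:
Bags: B1 = {a, b, c, e}  B2 = {a, b, d, e}
Tree: B1–B2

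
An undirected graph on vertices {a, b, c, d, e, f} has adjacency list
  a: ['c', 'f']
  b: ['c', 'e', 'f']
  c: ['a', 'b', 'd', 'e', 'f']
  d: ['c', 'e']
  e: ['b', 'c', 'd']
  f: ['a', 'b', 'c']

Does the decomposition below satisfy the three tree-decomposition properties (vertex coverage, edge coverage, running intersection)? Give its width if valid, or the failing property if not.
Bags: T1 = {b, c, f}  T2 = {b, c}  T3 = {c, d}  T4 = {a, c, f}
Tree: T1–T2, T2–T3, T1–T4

No — vertex e appears in no bag.

A tree decomposition must satisfy three properties: every vertex lies in some bag; for every edge, both endpoints lie together in some bag; and for every vertex, the bags containing it form a connected subtree. Here vertex e appears in no bag, so the decomposition is invalid.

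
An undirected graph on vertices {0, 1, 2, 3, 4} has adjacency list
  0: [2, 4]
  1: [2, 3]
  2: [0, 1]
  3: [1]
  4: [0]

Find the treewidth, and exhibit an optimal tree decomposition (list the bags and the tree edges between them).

Every bag has size at most 2, so the width is 2 − 1 = 1 and tw(G) ≤ 1. Since G has at least one edge (e.g. 3–1), it is not an edgeless graph, so tw(G) ≥ 1. The upper and lower bounds meet at 1, so that is the treewidth.

Treewidth 1.
Bags: B1 = {1, 3}  B2 = {1, 2}  B3 = {0, 2}  B4 = {0, 4}
Tree: B1–B2, B2–B3, B3–B4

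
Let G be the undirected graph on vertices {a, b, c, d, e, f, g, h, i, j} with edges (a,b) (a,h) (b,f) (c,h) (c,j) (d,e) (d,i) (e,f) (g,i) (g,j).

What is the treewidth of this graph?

A width-2 tree decomposition is:
Bags: B1 = {c, g, j}  B2 = {c, g, h}  B3 = {a, g, h}  B4 = {a, b, g}  B5 = {b, f, g}  B6 = {e, f, g}  B7 = {d, e, g}  B8 = {d, g, i}
Tree: B1–B2, B2–B3, B3–B4, B4–B5, B5–B6, B6–B7, B7–B8
The largest bag has 3 vertices, giving width 2; this decomposition certifies tw(G) ≤ 2. For the lower bound, G contains the cycle g–j–c–h–a–b–f–e–d–i–g, so G is not a forest; only forests have treewidth ≤ 1, hence tw(G) ≥ 2. The upper and lower bounds meet at 2, so that is the treewidth.

2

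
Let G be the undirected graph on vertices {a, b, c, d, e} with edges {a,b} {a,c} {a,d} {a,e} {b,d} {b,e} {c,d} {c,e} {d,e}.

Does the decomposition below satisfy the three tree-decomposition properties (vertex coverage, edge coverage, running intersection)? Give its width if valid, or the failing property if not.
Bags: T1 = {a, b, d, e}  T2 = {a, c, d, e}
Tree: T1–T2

Every vertex of G appears in some bag (union = {a, b, c, d, e}); every edge is covered by a bag; and for each vertex v the set of bags containing v is connected in the bag tree. The decomposition is therefore valid. The largest bag has 4 vertices, so the width is 3.

Yes; width 3.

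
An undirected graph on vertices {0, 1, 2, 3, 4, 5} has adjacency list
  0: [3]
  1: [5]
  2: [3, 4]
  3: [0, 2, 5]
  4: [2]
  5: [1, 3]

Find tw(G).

1

A width-1 tree decomposition is:
Bags: B1 = {3, 5}  B2 = {2, 3}  B3 = {0, 3}  B4 = {2, 4}  B5 = {1, 5}
Tree: B1–B2, B2–B3, B2–B4, B1–B5
Every bag has size at most 2, so the width is 2 − 1 = 1 and tw(G) ≤ 1. Any graph with an edge has treewidth ≥ 1, and G has the edge 5–3. Combining the bounds, tw(G) = 1.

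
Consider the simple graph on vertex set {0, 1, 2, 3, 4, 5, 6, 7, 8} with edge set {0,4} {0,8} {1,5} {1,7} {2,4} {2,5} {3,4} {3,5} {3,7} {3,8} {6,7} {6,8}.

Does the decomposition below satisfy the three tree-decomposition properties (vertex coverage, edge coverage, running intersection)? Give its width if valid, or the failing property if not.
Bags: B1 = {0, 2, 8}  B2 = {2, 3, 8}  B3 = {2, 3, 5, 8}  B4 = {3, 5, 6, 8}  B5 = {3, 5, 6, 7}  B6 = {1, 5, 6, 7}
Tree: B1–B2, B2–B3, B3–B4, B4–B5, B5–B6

No — vertex 4 appears in no bag.

A tree decomposition must satisfy three properties: every vertex lies in some bag; for every edge, both endpoints lie together in some bag; and for every vertex, the bags containing it form a connected subtree. Here vertex 4 appears in no bag, so the decomposition is invalid.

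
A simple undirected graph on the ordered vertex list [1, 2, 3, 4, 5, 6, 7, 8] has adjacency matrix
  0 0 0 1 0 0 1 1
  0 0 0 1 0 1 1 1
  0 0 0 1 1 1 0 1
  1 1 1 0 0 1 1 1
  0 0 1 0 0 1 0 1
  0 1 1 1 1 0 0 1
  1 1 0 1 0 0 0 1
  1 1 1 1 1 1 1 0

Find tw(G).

A width-3 tree decomposition is:
Bags: B1 = {3, 4, 6, 8}  B2 = {3, 5, 6, 8}  B3 = {2, 4, 6, 8}  B4 = {2, 4, 7, 8}  B5 = {1, 4, 7, 8}
Tree: B1–B2, B1–B3, B3–B4, B4–B5
Each bag holds 4 vertices, so the decomposition has width 3, which upper-bounds the treewidth. On the other hand G contains the 4-clique {1, 4, 7, 8}. A clique must lie in a single bag of any decomposition, so no decomposition can have width below 3. The upper and lower bounds meet at 3, so that is the treewidth.

3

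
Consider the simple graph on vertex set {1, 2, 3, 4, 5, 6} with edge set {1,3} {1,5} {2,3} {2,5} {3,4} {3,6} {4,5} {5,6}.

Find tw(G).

2

A width-2 tree decomposition is:
Bags: B1 = {2, 3, 5}  B2 = {3, 4, 5}  B3 = {3, 5, 6}  B4 = {1, 3, 5}
Tree: B1–B2, B2–B3, B3–B4
Every bag has size at most 3, so the width is 3 − 1 = 2 and tw(G) ≤ 2. For the lower bound, G contains the cycle 2–3–4–5–2, so G is not a forest; only forests have treewidth ≤ 1, hence tw(G) ≥ 2. Combining the bounds, tw(G) = 2.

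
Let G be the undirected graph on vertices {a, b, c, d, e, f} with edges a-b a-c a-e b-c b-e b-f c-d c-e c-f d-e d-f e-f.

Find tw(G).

3

A width-3 tree decomposition is:
Bags: B1 = {b, c, e, f}  B2 = {c, d, e, f}  B3 = {a, b, c, e}
Tree: B1–B2, B1–B3
Every bag has size at most 4, so the width is 4 − 1 = 3 and tw(G) ≤ 3. On the other hand G contains the 4-clique {a, b, c, e}. A clique must lie in a single bag of any decomposition, so no decomposition can have width below 3. The upper and lower bounds meet at 3, so that is the treewidth.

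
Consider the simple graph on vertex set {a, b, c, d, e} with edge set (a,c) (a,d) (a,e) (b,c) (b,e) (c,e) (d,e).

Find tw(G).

2

A width-2 tree decomposition is:
Bags: B1 = {a, d, e}  B2 = {a, c, e}  B3 = {b, c, e}
Tree: B1–B2, B2–B3
The largest bag has 3 vertices, giving width 2; this decomposition certifies tw(G) ≤ 2. Conversely, {a, d, e} is a clique of size 3, and the vertices of any clique must share a bag in every tree decomposition; so some bag has ≥ 3 vertices and tw(G) ≥ 2. Hence tw(G) = 2 exactly.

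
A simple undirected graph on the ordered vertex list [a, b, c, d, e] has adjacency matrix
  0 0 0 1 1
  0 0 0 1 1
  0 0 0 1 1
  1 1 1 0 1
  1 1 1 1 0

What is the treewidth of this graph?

A width-2 tree decomposition is:
Bags: B1 = {c, d, e}  B2 = {b, d, e}  B3 = {a, d, e}
Tree: B1–B2, B1–B3
Every bag has size at most 3, so the width is 3 − 1 = 2 and tw(G) ≤ 2. Conversely, {c, d, e} is a clique of size 3, and the vertices of any clique must share a bag in every tree decomposition; so some bag has ≥ 3 vertices and tw(G) ≥ 2. Hence tw(G) = 2 exactly.

2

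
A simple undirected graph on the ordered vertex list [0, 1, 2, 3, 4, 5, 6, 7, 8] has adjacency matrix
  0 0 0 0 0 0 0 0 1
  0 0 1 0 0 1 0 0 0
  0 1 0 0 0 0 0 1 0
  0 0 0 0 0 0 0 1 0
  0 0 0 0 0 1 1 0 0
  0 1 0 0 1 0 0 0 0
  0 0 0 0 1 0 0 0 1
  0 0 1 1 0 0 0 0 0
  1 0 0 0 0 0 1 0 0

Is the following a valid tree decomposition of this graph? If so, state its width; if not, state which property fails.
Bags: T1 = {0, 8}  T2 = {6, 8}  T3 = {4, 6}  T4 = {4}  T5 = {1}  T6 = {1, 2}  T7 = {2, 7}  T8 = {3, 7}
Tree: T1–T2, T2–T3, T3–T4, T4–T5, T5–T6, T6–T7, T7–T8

A tree decomposition must satisfy three properties: every vertex lies in some bag; for every edge, both endpoints lie together in some bag; and for every vertex, the bags containing it form a connected subtree. Here vertex 5 appears in no bag, so the decomposition is invalid.

No — vertex 5 appears in no bag.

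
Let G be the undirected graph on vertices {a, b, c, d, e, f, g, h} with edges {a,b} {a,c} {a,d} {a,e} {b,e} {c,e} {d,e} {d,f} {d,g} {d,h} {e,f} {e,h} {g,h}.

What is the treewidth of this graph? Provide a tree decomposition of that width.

Treewidth 2.
Bags: B1 = {a, b, e}  B2 = {a, d, e}  B3 = {a, c, e}  B4 = {d, e, f}  B5 = {d, e, h}  B6 = {d, g, h}
Tree: B1–B2, B2–B3, B2–B4, B4–B5, B5–B6

Every bag has size at most 3, so the width is 3 − 1 = 2 and tw(G) ≤ 2. For the lower bound, the 3 vertices {d, g, h} are pairwise adjacent, and any tree decomposition puts a clique entirely inside one bag — forcing width ≥ 2. The upper and lower bounds meet at 2, so that is the treewidth.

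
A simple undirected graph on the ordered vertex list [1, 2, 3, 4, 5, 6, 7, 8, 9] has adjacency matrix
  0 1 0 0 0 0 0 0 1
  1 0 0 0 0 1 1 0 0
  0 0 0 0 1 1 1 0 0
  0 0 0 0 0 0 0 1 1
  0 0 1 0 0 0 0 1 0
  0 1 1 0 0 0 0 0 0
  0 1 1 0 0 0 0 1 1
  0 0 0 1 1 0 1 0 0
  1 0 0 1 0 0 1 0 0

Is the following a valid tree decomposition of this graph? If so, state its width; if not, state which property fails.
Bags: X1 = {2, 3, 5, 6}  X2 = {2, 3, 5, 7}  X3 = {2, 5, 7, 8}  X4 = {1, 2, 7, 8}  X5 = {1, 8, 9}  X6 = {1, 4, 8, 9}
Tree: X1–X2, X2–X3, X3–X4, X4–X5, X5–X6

A tree decomposition must satisfy three properties: every vertex lies in some bag; for every edge, both endpoints lie together in some bag; and for every vertex, the bags containing it form a connected subtree. Here edge (7,9) lies in no bag, so the decomposition is invalid.

No — edge (7,9) lies in no bag.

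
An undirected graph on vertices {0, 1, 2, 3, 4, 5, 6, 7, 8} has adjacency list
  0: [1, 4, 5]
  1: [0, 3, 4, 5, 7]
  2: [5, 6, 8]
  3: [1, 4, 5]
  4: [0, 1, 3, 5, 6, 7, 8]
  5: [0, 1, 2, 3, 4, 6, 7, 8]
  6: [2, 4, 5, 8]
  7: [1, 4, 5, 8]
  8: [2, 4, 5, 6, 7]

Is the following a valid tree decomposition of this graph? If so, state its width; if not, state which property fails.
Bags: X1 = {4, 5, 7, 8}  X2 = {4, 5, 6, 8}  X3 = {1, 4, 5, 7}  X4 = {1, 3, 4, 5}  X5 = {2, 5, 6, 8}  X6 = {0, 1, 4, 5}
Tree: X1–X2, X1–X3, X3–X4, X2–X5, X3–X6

Yes; width 3.

Vertex coverage: the bags together contain {0, 1, 2, 3, 4, 5, 6, 7, 8}, the full vertex set. Edge coverage: each edge of G has both endpoints in at least one bag. Running intersection: for every vertex, the bags containing it form a connected subtree. All three properties hold, so this is a valid tree decomposition of width max|bag| − 1 = 3, and hence tw(G) ≤ 3.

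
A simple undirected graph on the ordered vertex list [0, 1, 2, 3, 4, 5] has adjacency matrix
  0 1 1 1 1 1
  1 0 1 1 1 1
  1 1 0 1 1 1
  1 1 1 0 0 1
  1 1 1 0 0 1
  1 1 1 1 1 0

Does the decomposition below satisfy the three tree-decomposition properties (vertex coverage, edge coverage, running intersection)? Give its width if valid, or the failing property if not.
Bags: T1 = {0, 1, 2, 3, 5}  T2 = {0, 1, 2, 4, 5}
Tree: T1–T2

Checking the three conditions: (i) the bags cover all of {0, 1, 2, 3, 4, 5}; (ii) for each edge, some bag contains both endpoints; (iii) the bags containing any fixed vertex form a subtree. All hold, so the decomposition is valid with width 5 − 1 = 4.

Yes; width 4.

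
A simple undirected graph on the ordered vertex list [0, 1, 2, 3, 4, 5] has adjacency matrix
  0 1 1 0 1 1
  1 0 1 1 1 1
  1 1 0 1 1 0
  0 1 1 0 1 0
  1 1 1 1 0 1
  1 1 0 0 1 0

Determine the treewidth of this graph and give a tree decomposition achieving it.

Every bag has size at most 4, so the width is 4 − 1 = 3 and tw(G) ≤ 3. For the lower bound, the 4 vertices {0, 1, 2, 4} are pairwise adjacent, and any tree decomposition puts a clique entirely inside one bag — forcing width ≥ 3. Combining the bounds, tw(G) = 3.

Treewidth 3.
Bags: B1 = {0, 1, 2, 4}  B2 = {0, 1, 4, 5}  B3 = {1, 2, 3, 4}
Tree: B1–B2, B1–B3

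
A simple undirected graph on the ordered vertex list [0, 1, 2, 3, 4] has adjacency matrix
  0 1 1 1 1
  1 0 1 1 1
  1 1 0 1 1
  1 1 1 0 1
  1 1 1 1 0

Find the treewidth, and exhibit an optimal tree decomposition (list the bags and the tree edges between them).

With just one bag of size 5, the width is 5 − 1 = 4, so tw(G) ≤ 4. For the lower bound, the 5 vertices {0, 1, 2, 3, 4} are pairwise adjacent, and any tree decomposition puts a clique entirely inside one bag — forcing width ≥ 4. Combining the bounds, tw(G) = 4.

Treewidth 4.
Bags: B1 = {0, 1, 2, 3, 4}
Tree: (single bag)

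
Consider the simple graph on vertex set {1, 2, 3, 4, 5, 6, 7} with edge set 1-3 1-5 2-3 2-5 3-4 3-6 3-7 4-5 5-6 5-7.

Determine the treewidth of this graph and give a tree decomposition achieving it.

Treewidth 2.
Bags: B1 = {3, 4, 5}  B2 = {3, 5, 7}  B3 = {3, 5, 6}  B4 = {1, 3, 5}  B5 = {2, 3, 5}
Tree: B1–B2, B2–B3, B3–B4, B4–B5

The largest bag has 3 vertices, giving width 2; this decomposition certifies tw(G) ≤ 2. Since 5–4–3–7–5 is a cycle in G, G is not acyclic. Forests are exactly the graphs of treewidth ≤ 1, so tw(G) ≥ 2. Combining the bounds, tw(G) = 2.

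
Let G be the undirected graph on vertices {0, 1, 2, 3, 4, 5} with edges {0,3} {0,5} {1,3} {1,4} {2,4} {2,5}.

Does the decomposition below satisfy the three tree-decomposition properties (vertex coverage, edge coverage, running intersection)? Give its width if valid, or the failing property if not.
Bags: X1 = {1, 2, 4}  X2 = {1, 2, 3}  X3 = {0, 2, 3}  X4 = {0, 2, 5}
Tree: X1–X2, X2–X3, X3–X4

Vertex coverage: the bags together contain {0, 1, 2, 3, 4, 5}, the full vertex set. Edge coverage: each edge of G has both endpoints in at least one bag. Running intersection: for every vertex, the bags containing it form a connected subtree. All three properties hold, so this is a valid tree decomposition of width max|bag| − 1 = 2, and hence tw(G) ≤ 2.

Yes; width 2.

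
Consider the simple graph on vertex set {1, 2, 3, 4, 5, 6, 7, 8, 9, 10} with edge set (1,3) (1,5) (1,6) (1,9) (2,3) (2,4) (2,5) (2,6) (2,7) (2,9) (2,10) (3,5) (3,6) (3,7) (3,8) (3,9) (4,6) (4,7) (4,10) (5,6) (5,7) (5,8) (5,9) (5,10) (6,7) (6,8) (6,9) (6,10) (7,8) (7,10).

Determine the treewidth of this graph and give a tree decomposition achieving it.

The largest bag has 5 vertices, giving width 4; this decomposition certifies tw(G) ≤ 4. On the other hand G contains the 5-clique {2, 4, 6, 7, 10}. A clique must lie in a single bag of any decomposition, so no decomposition can have width below 4. Therefore the treewidth is 4.

Treewidth 4.
Bags: B1 = {2, 3, 5, 6, 7}  B2 = {2, 3, 5, 6, 9}  B3 = {3, 5, 6, 7, 8}  B4 = {1, 3, 5, 6, 9}  B5 = {2, 5, 6, 7, 10}  B6 = {2, 4, 6, 7, 10}
Tree: B1–B2, B1–B3, B2–B4, B1–B5, B5–B6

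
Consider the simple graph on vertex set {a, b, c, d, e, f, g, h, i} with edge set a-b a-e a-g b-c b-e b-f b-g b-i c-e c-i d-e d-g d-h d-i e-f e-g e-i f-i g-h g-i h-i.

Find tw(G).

3

A width-3 tree decomposition is:
Bags: B1 = {b, c, e, i}  B2 = {b, e, g, i}  B3 = {a, b, e, g}  B4 = {d, e, g, i}  B5 = {b, e, f, i}  B6 = {d, g, h, i}
Tree: B1–B2, B2–B3, B2–B4, B1–B5, B4–B6
The largest bag has 4 vertices, giving width 3; this decomposition certifies tw(G) ≤ 3. On the other hand G contains the 4-clique {a, b, e, g}. A clique must lie in a single bag of any decomposition, so no decomposition can have width below 3. Therefore the treewidth is 3.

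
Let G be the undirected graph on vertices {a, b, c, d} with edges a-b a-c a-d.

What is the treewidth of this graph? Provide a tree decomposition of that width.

Treewidth 1.
One such decomposition:
Bags: B1 = {a, b}  B2 = {a, c}  B3 = {a, d}
Tree: B1–B2, B1–B3

Every bag has size at most 2, so the width is 2 − 1 = 1 and tw(G) ≤ 1. G has an edge, so its treewidth is at least 1. The upper and lower bounds meet at 1, so that is the treewidth.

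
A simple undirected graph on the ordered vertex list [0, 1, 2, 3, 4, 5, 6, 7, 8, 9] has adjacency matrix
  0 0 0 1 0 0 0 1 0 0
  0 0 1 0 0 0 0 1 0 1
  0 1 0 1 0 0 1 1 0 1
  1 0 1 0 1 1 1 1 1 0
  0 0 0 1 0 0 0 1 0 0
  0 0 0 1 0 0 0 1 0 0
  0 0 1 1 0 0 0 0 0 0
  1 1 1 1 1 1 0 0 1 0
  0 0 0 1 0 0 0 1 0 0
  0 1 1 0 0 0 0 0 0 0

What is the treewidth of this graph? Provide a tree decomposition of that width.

Each bag holds 3 vertices, so the decomposition has width 2, which upper-bounds the treewidth. Conversely, {1, 2, 9} is a clique of size 3, and the vertices of any clique must share a bag in every tree decomposition; so some bag has ≥ 3 vertices and tw(G) ≥ 2. Therefore the treewidth is 2.

Treewidth 2.
One such decomposition:
Bags: B1 = {1, 2, 7}  B2 = {2, 3, 7}  B3 = {1, 2, 9}  B4 = {3, 5, 7}  B5 = {2, 3, 6}  B6 = {0, 3, 7}  B7 = {3, 7, 8}  B8 = {3, 4, 7}
Tree: B1–B2, B1–B3, B2–B4, B2–B5, B4–B6, B2–B7, B2–B8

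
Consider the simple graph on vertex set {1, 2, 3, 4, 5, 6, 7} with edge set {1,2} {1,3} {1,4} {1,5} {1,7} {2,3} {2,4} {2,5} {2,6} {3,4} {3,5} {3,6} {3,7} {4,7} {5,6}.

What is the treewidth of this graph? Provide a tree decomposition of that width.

Every bag has size at most 4, so the width is 4 − 1 = 3 and tw(G) ≤ 3. For the lower bound, the 4 vertices {1, 2, 3, 4} are pairwise adjacent, and any tree decomposition puts a clique entirely inside one bag — forcing width ≥ 3. The upper and lower bounds meet at 3, so that is the treewidth.

Treewidth 3.
One such decomposition:
Bags: B1 = {1, 2, 3, 5}  B2 = {1, 2, 3, 4}  B3 = {2, 3, 5, 6}  B4 = {1, 3, 4, 7}
Tree: B1–B2, B1–B3, B2–B4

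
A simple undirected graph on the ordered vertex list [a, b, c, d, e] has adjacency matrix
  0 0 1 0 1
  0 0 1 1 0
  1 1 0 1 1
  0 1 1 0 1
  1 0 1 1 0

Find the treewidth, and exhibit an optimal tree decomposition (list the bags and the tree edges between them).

Treewidth 2.
One optimal decomposition is:
Bags: B1 = {c, d, e}  B2 = {a, c, e}  B3 = {b, c, d}
Tree: B1–B2, B1–B3

Each bag holds 3 vertices, so the decomposition has width 2, which upper-bounds the treewidth. Conversely, {c, d, e} is a clique of size 3, and the vertices of any clique must share a bag in every tree decomposition; so some bag has ≥ 3 vertices and tw(G) ≥ 2. Combining the bounds, tw(G) = 2.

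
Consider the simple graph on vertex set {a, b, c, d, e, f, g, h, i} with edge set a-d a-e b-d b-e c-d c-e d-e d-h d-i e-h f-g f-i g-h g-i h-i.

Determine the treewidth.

A width-2 tree decomposition is:
Bags: B1 = {d, e, h}  B2 = {a, d, e}  B3 = {d, h, i}  B4 = {b, d, e}  B5 = {g, h, i}  B6 = {f, g, i}  B7 = {c, d, e}
Tree: B1–B2, B1–B3, B1–B4, B3–B5, B5–B6, B1–B7
The largest bag has 3 vertices, giving width 2; this decomposition certifies tw(G) ≤ 2. Conversely, {d, e, h} is a clique of size 3, and the vertices of any clique must share a bag in every tree decomposition; so some bag has ≥ 3 vertices and tw(G) ≥ 2. Combining the bounds, tw(G) = 2.

2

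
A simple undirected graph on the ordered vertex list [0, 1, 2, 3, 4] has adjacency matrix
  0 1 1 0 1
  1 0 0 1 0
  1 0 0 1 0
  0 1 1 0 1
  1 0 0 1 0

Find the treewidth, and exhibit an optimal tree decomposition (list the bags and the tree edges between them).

Treewidth 2.
Bags: B1 = {0, 1, 3}  B2 = {0, 2, 3}  B3 = {0, 3, 4}
Tree: B1–B2, B2–B3

Every bag has size at most 3, so the width is 3 − 1 = 2 and tw(G) ≤ 2. The edges 1–3–2–0–1 form a cycle, so G is not a tree and its treewidth is at least 2. The upper and lower bounds meet at 2, so that is the treewidth.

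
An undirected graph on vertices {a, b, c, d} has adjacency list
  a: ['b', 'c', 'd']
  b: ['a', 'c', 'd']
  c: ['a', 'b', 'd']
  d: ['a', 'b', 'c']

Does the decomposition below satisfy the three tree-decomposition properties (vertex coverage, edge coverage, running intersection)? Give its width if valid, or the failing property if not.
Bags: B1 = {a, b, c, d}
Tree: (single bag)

Yes; width 3.

Checking the three conditions: (i) the bags cover all of {a, b, c, d}; (ii) for each edge, some bag contains both endpoints; (iii) the bags containing any fixed vertex form a subtree. All hold, so the decomposition is valid with width 4 − 1 = 3.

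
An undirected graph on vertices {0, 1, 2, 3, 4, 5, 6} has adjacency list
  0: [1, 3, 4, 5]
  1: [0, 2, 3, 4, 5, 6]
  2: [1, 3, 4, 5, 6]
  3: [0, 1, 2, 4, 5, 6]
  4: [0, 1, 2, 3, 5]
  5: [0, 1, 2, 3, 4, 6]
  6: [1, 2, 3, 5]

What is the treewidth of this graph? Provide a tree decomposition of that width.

Treewidth 4.
Bags: B1 = {1, 2, 3, 5, 6}  B2 = {1, 2, 3, 4, 5}  B3 = {0, 1, 3, 4, 5}
Tree: B1–B2, B2–B3

Every bag has size at most 5, so the width is 5 − 1 = 4 and tw(G) ≤ 4. For the lower bound, the 5 vertices {0, 1, 3, 4, 5} are pairwise adjacent, and any tree decomposition puts a clique entirely inside one bag — forcing width ≥ 4. Therefore the treewidth is 4.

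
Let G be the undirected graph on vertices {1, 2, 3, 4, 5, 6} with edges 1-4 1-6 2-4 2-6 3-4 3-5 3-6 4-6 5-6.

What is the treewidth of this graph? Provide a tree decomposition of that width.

Treewidth 2.
Bags: B1 = {3, 5, 6}  B2 = {3, 4, 6}  B3 = {2, 4, 6}  B4 = {1, 4, 6}
Tree: B1–B2, B2–B3, B2–B4

Each bag holds 3 vertices, so the decomposition has width 2, which upper-bounds the treewidth. On the other hand G contains the 3-clique {1, 4, 6}. A clique must lie in a single bag of any decomposition, so no decomposition can have width below 2. Combining the bounds, tw(G) = 2.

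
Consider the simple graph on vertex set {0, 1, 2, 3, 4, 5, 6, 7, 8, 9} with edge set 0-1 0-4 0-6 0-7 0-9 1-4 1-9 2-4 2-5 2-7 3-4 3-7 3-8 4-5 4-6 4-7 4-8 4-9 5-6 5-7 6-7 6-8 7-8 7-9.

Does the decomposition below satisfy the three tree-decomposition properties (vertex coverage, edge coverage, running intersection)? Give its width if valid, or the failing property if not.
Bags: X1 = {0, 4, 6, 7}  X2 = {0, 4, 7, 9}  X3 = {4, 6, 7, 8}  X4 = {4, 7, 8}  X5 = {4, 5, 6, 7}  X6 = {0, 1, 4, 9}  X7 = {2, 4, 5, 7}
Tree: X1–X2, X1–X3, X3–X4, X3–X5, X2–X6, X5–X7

A tree decomposition must satisfy three properties: every vertex lies in some bag; for every edge, both endpoints lie together in some bag; and for every vertex, the bags containing it form a connected subtree. Here vertex 3 appears in no bag, so the decomposition is invalid.

No — vertex 3 appears in no bag.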